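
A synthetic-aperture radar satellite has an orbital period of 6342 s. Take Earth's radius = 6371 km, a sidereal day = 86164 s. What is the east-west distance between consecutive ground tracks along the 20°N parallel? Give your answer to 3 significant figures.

2770 km

Node shift per orbit = (6342.0/86164) × 360° = 26.50°.
Equatorial spacing = 26.50 × 111.2 km/° = 2946 km.
At 20° latitude, spacing = 2946 × cos(20°) = 2769 km.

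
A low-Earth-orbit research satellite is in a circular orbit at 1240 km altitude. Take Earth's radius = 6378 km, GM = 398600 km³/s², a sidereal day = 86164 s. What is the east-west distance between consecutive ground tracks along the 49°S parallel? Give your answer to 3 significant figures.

2020 km

Semi-major axis a = 6378 + 1240 = 7618 km. Period T = 2π√(a³/μ) = 2π√(7618³/398600) = 6617.2 s = 110.29 min.
Node shift per orbit = (6617.2/86164) × 360° = 27.65°.
Equatorial spacing = 27.65 × 111.3 km/° = 3078 km.
At 49° latitude, spacing = 3078 × cos(49°) = 2019 km.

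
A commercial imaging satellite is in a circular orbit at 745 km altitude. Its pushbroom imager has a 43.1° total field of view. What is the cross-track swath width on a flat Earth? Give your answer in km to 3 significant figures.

588 km

Half-angle = 43.1°/2 = 21.55°.
Swath width ≈ 2h·tan(θ/2) = 2 × 745 × tan(21.55°) = 588.4 km.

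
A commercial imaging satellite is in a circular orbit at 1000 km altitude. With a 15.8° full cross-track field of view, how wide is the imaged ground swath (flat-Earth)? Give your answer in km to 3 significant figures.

Half-angle = 15.8°/2 = 7.9°.
Swath width ≈ 2h·tan(θ/2) = 2 × 1000 × tan(7.9°) = 277.5 km.

278 km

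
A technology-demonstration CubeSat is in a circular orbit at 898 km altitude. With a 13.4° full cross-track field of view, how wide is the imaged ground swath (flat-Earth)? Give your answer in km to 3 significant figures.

211 km

Half-angle = 13.4°/2 = 6.7°.
Swath width ≈ 2h·tan(θ/2) = 2 × 898 × tan(6.7°) = 211.0 km.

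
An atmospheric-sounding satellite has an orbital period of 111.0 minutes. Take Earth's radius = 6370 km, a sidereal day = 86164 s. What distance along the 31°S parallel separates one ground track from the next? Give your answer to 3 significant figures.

T = 111.0 min = 6660.0 s.
Node shift per orbit = (6660.0/86164) × 360° = 27.83°.
Equatorial spacing = 27.83 × 111.2 km/° = 3094 km.
At 31° latitude, spacing = 3094 × cos(31°) = 2652 km.

2650 km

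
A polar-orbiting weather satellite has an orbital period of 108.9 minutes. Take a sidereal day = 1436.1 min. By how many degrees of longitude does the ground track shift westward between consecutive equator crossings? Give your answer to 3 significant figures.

27.3°

T = 108.9 min = 6534.0 s.
During one orbit Earth rotates (6534.0 / 86166) × 360° = 27.30°.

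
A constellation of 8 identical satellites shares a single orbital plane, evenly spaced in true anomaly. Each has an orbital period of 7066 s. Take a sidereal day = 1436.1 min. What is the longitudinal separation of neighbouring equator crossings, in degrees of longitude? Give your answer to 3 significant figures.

3.69°

Single-satellite node shift = (7066.0/86166) × 360° = 29.52°.
With 8 satellites evenly phased, successive equator crossings are 29.52/8 = 3.690° apart.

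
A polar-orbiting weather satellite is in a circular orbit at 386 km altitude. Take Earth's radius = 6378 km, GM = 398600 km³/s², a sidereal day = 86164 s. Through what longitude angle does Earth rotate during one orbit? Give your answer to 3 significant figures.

23.1°

Semi-major axis a = 6378 + 386 = 6764 km. Period T = 2π√(a³/μ) = 2π√(6764³/398600) = 5536.3 s = 92.27 min.
During one orbit Earth rotates (5536.3 / 86164) × 360° = 23.13°.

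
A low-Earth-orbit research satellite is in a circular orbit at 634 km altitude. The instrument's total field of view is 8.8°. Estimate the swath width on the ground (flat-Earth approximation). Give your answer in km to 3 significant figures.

97.6 km

Half-angle = 8.8°/2 = 4.4°.
Swath width ≈ 2h·tan(θ/2) = 2 × 634 × tan(4.4°) = 97.6 km.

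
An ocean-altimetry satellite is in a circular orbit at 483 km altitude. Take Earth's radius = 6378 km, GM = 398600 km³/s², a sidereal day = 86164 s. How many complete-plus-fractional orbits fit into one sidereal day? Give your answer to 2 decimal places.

15.23

Semi-major axis a = 6378 + 483 = 6861 km. Period T = 2π√(a³/μ) = 2π√(6861³/398600) = 5655.8 s = 94.26 min.
Orbits per sidereal day = 86164 / 5655.8 = 15.235.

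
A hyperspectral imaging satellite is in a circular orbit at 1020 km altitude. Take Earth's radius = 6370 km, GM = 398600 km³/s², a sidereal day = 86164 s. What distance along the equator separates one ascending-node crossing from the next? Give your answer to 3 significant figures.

2940 km

Semi-major axis a = 6370 + 1020 = 7390 km. Period T = 2π√(a³/μ) = 2π√(7390³/398600) = 6322.3 s = 105.37 min.
During one orbit Earth rotates (6322.3 / 86164) × 360° = 26.42°.
At the equator that is 26.42° × (2π·6370/360) km/° = 26.42 × 111.2 = 2937 km.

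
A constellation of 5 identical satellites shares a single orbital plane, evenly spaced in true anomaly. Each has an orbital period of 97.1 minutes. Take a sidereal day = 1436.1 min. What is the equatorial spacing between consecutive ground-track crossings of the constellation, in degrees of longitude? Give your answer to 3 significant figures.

4.87°

T = 97.1 min = 5826.0 s.
Single-satellite node shift = (5826.0/86166) × 360° = 24.34°.
With 5 satellites evenly phased, successive equator crossings are 24.34/5 = 4.868° apart.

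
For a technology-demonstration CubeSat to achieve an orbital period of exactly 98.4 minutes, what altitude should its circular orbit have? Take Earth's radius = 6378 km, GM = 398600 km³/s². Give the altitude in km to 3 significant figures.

682 km

T = 98.4 min = 5904.0 s.
From T = 2π√(a³/μ): a = (μ T²/4π²)^(1/3) = (398600 × 5904.0² / 4π²)^(1/3) = 7060 km.
Altitude h = a − R = 7060 − 6378 = 682 km.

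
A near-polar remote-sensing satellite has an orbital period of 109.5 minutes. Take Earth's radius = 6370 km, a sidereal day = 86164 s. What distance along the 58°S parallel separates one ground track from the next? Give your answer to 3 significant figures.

T = 109.5 min = 6570.0 s.
Node shift per orbit = (6570.0/86164) × 360° = 27.45°.
Equatorial spacing = 27.45 × 111.2 km/° = 3052 km.
At 58° latitude, spacing = 3052 × cos(58°) = 1617 km.

1620 km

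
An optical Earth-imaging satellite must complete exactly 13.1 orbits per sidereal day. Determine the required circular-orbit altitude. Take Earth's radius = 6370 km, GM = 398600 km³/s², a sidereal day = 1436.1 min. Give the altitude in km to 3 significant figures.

Required period T = 86166 / 13.1 = 6577.6 s.
From T = 2π√(a³/μ): a = (μ T²/4π²)^(1/3) = (398600 × 6577.6² / 4π²)^(1/3) = 7588 km.
Altitude h = a − R = 7588 − 6370 = 1218 km.

1220 km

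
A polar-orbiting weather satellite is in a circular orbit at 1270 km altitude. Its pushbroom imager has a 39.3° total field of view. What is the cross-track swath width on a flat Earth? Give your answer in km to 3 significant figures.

907 km

Half-angle = 39.3°/2 = 19.65°.
Swath width ≈ 2h·tan(θ/2) = 2 × 1270 × tan(19.65°) = 907.0 km.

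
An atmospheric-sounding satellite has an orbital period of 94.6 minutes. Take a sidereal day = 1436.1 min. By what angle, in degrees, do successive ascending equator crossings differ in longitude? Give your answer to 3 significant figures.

T = 94.6 min = 5676.0 s.
During one orbit Earth rotates (5676.0 / 86166) × 360° = 23.71°.

23.7°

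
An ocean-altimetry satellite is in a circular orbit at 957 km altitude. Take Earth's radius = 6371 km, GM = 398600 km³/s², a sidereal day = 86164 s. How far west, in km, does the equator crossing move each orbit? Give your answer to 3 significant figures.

Semi-major axis a = 6371 + 957 = 7328 km. Period T = 2π√(a³/μ) = 2π√(7328³/398600) = 6242.9 s = 104.05 min.
During one orbit Earth rotates (6242.9 / 86164) × 360° = 26.08°.
At the equator that is 26.08° × (2π·6371/360) km/° = 26.08 × 111.2 = 2900 km.

2900 km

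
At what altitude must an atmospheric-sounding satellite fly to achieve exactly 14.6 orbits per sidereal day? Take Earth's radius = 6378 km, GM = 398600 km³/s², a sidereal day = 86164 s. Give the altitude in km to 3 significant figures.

Required period T = 86164 / 14.6 = 5901.6 s.
From T = 2π√(a³/μ): a = (μ T²/4π²)^(1/3) = (398600 × 5901.6² / 4π²)^(1/3) = 7058 km.
Altitude h = a − R = 7058 − 6378 = 680 km.

680 km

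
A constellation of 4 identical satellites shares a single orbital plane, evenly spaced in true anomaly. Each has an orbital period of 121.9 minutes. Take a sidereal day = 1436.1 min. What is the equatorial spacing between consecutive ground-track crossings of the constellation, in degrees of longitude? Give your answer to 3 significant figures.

T = 121.9 min = 7314.0 s.
Single-satellite node shift = (7314.0/86166) × 360° = 30.56°.
With 4 satellites evenly phased, successive equator crossings are 30.56/4 = 7.639° apart.

7.64°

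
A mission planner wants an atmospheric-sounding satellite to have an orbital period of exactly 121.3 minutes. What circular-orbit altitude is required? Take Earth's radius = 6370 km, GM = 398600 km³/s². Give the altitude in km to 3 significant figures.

T = 121.3 min = 7278.0 s.
From T = 2π√(a³/μ): a = (μ T²/4π²)^(1/3) = (398600 × 7278.0² / 4π²)^(1/3) = 8117 km.
Altitude h = a − R = 8117 − 6370 = 1747 km.

1750 km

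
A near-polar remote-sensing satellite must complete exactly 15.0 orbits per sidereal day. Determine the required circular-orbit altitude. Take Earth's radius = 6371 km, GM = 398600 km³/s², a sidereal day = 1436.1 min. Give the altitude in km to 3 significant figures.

Required period T = 86166 / 15.0 = 5744.4 s.
From T = 2π√(a³/μ): a = (μ T²/4π²)^(1/3) = (398600 × 5744.4² / 4π²)^(1/3) = 6932 km.
Altitude h = a − R = 6932 − 6371 = 561 km.

561 km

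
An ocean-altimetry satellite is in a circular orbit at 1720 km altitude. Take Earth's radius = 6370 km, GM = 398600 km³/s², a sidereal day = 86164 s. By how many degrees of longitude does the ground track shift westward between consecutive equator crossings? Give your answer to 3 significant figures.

Semi-major axis a = 6370 + 1720 = 8090 km. Period T = 2π√(a³/μ) = 2π√(8090³/398600) = 7241.6 s = 120.69 min.
During one orbit Earth rotates (7241.6 / 86164) × 360° = 30.26°.

30.3°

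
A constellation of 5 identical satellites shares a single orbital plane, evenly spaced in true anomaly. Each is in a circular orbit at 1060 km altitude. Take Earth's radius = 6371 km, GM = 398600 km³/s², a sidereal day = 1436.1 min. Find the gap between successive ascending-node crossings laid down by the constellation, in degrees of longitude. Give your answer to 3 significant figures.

Semi-major axis a = 6371 + 1060 = 7431 km. Period T = 2π√(a³/μ) = 2π√(7431³/398600) = 6375.0 s = 106.25 min.
Single-satellite node shift = (6375.0/86166) × 360° = 26.63°.
With 5 satellites evenly phased, successive equator crossings are 26.63/5 = 5.327° apart.

5.33°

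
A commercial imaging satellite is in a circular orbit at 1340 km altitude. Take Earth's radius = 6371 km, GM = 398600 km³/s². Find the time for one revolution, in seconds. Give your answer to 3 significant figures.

Semi-major axis a = 6371 + 1340 = 7711 km. Period T = 2π√(a³/μ) = 2π√(7711³/398600) = 6738.7 s = 112.31 min.

6740 seconds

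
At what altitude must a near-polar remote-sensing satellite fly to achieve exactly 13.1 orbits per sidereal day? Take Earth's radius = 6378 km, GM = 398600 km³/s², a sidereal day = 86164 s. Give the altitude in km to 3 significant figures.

1210 km

Required period T = 86164 / 13.1 = 6577.4 s.
From T = 2π√(a³/μ): a = (μ T²/4π²)^(1/3) = (398600 × 6577.4² / 4π²)^(1/3) = 7587 km.
Altitude h = a − R = 7587 − 6378 = 1209 km.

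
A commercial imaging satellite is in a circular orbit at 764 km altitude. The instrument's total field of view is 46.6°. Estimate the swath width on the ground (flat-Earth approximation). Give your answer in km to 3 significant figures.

658 km

Half-angle = 46.6°/2 = 23.3°.
Swath width ≈ 2h·tan(θ/2) = 2 × 764 × tan(23.3°) = 658.1 km.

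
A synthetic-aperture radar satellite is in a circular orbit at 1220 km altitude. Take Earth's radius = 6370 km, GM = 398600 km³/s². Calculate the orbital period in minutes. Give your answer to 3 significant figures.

110 min

Semi-major axis a = 6370 + 1220 = 7590 km. Period T = 2π√(a³/μ) = 2π√(7590³/398600) = 6580.7 s = 109.68 min.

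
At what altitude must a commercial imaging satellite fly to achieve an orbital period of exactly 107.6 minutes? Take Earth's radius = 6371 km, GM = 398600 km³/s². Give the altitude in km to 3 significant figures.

1120 km

T = 107.6 min = 6456.0 s.
From T = 2π√(a³/μ): a = (μ T²/4π²)^(1/3) = (398600 × 6456.0² / 4π²)^(1/3) = 7494 km.
Altitude h = a − R = 7494 − 6371 = 1123 km.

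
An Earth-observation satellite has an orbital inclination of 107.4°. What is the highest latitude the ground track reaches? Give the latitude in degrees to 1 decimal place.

72.6°

Retrograde orbit: the ground track reaches ±(180° − i) = ±(180 − 107.4) = ±72.6°.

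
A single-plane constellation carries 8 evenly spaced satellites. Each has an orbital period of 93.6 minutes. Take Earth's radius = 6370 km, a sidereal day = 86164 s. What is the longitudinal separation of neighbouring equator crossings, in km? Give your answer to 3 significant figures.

T = 93.6 min = 5616.0 s.
Single-satellite node shift = (5616.0/86164) × 360° = 23.46°.
With 8 satellites evenly phased, successive equator crossings are 23.46/8 = 2.933° apart.
That is 2.933 × 111.2 = 326 km at the equator.

326 km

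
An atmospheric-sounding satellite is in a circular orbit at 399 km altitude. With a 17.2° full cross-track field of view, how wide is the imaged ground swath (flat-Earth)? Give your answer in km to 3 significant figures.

121 km

Half-angle = 17.2°/2 = 8.6°.
Swath width ≈ 2h·tan(θ/2) = 2 × 399 × tan(8.6°) = 120.7 km.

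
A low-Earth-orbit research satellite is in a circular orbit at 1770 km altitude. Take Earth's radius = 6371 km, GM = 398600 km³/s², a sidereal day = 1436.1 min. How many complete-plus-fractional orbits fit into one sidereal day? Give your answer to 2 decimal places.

11.79

Semi-major axis a = 6371 + 1770 = 8141 km. Period T = 2π√(a³/μ) = 2π√(8141³/398600) = 7310.2 s = 121.84 min.
Orbits per sidereal day = 86166 / 7310.2 = 11.787.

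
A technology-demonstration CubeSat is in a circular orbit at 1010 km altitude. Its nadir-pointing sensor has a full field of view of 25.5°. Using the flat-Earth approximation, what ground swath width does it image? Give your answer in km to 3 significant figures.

Half-angle = 25.5°/2 = 12.75°.
Swath width ≈ 2h·tan(θ/2) = 2 × 1010 × tan(12.75°) = 457.1 km.

457 km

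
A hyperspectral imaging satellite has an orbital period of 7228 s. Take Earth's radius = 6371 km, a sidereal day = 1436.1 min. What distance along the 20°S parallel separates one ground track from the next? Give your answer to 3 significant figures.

3160 km

Node shift per orbit = (7228.0/86166) × 360° = 30.20°.
Equatorial spacing = 30.20 × 111.2 km/° = 3358 km.
At 20° latitude, spacing = 3358 × cos(20°) = 3155 km.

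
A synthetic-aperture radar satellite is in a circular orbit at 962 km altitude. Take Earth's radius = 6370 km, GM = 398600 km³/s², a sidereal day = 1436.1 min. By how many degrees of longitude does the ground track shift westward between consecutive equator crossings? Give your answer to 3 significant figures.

Semi-major axis a = 6370 + 962 = 7332 km. Period T = 2π√(a³/μ) = 2π√(7332³/398600) = 6248.1 s = 104.13 min.
During one orbit Earth rotates (6248.1 / 86166) × 360° = 26.10°.

26.1°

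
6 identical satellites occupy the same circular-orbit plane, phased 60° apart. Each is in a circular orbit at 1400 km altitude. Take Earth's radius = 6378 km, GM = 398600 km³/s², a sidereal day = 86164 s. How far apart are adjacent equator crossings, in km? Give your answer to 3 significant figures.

529 km

Semi-major axis a = 6378 + 1400 = 7778 km. Period T = 2π√(a³/μ) = 2π√(7778³/398600) = 6826.7 s = 113.78 min.
Single-satellite node shift = (6826.7/86164) × 360° = 28.52°.
With 6 satellites evenly phased, successive equator crossings are 28.52/6 = 4.754° apart.
That is 4.754 × 111.3 = 529 km at the equator.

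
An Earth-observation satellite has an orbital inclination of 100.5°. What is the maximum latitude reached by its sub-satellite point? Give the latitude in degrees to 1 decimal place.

Retrograde orbit: the ground track reaches ±(180° − i) = ±(180 − 100.5) = ±79.5°.

79.5°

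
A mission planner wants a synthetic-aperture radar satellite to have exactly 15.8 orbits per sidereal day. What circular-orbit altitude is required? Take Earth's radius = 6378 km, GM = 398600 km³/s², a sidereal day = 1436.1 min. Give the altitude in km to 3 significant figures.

Required period T = 86166 / 15.8 = 5453.5 s.
From T = 2π√(a³/μ): a = (μ T²/4π²)^(1/3) = (398600 × 5453.5² / 4π²)^(1/3) = 6696 km.
Altitude h = a − R = 6696 − 6378 = 318 km.

318 km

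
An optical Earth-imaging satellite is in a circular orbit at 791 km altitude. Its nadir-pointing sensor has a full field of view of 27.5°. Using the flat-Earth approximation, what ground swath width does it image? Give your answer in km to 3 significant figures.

387 km

Half-angle = 27.5°/2 = 13.75°.
Swath width ≈ 2h·tan(θ/2) = 2 × 791 × tan(13.75°) = 387.1 km.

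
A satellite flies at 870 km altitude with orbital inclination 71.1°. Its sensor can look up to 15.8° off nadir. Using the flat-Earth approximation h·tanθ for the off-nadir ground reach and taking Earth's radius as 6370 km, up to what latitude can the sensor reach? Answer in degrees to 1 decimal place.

For a prograde orbit the ground track reaches latitude ±i = ±71.1°.
Sensor half-swath on the ground ≈ 870·tan(15.8°) = 246 km = 2.21° of latitude.
Maximum observable latitude ≈ 71.1 + 2.21 = 73.3°.

73.3°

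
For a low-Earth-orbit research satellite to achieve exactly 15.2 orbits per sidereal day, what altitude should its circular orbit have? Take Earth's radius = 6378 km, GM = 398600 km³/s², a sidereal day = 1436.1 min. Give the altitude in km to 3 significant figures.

494 km

Required period T = 86166 / 15.2 = 5668.8 s.
From T = 2π√(a³/μ): a = (μ T²/4π²)^(1/3) = (398600 × 5668.8² / 4π²)^(1/3) = 6872 km.
Altitude h = a − R = 6872 − 6378 = 494 km.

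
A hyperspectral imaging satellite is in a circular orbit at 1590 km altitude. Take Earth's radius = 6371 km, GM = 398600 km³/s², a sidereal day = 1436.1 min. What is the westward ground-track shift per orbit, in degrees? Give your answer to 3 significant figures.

Semi-major axis a = 6371 + 1590 = 7961 km. Period T = 2π√(a³/μ) = 2π√(7961³/398600) = 7069.1 s = 117.82 min.
During one orbit Earth rotates (7069.1 / 86166) × 360° = 29.53°.

29.5°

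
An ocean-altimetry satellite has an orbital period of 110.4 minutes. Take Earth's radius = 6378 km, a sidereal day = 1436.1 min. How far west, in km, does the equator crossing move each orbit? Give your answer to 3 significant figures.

3080 km

T = 110.4 min = 6624.0 s.
During one orbit Earth rotates (6624.0 / 86166) × 360° = 27.67°.
At the equator that is 27.67° × (2π·6378/360) km/° = 27.67 × 111.3 = 3081 km.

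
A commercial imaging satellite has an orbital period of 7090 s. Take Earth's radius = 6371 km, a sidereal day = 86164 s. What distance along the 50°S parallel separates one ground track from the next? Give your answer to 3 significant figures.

Node shift per orbit = (7090.0/86164) × 360° = 29.62°.
Equatorial spacing = 29.62 × 111.2 km/° = 3294 km.
At 50° latitude, spacing = 3294 × cos(50°) = 2117 km.

2120 km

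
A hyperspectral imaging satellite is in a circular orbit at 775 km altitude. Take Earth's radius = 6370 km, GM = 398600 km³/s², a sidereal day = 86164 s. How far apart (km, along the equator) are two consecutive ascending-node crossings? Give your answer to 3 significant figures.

2790 km

Semi-major axis a = 6370 + 775 = 7145 km. Period T = 2π√(a³/μ) = 2π√(7145³/398600) = 6010.6 s = 100.18 min.
During one orbit Earth rotates (6010.6 / 86164) × 360° = 25.11°.
At the equator that is 25.11° × (2π·6370/360) km/° = 25.11 × 111.2 = 2792 km.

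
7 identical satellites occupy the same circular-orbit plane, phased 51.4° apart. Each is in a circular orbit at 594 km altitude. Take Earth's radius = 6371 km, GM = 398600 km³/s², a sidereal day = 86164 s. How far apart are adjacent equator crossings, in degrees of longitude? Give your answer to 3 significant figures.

Semi-major axis a = 6371 + 594 = 6965 km. Period T = 2π√(a³/μ) = 2π√(6965³/398600) = 5784.9 s = 96.41 min.
Single-satellite node shift = (5784.9/86164) × 360° = 24.17°.
With 7 satellites evenly phased, successive equator crossings are 24.17/7 = 3.453° apart.

3.45°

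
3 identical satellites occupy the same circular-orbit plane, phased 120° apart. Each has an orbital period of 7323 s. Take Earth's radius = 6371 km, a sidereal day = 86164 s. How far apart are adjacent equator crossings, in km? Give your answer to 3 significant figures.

Single-satellite node shift = (7323.0/86164) × 360° = 30.60°.
With 3 satellites evenly phased, successive equator crossings are 30.60/3 = 10.199° apart.
That is 10.199 × 111.2 = 1134 km at the equator.

1130 km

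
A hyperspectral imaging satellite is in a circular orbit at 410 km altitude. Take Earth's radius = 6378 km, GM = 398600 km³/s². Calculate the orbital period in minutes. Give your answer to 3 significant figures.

92.8 min

Semi-major axis a = 6378 + 410 = 6788 km. Period T = 2π√(a³/μ) = 2π√(6788³/398600) = 5565.8 s = 92.76 min.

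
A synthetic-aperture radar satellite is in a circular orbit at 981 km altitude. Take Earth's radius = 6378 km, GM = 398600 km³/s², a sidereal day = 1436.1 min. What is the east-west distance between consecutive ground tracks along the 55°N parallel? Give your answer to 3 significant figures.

1680 km

Semi-major axis a = 6378 + 981 = 7359 km. Period T = 2π√(a³/μ) = 2π√(7359³/398600) = 6282.6 s = 104.71 min.
Node shift per orbit = (6282.6/86166) × 360° = 26.25°.
Equatorial spacing = 26.25 × 111.3 km/° = 2922 km.
At 55° latitude, spacing = 2922 × cos(55°) = 1676 km.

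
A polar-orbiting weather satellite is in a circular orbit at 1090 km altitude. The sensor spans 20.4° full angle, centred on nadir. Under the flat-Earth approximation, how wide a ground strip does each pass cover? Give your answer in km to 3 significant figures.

Half-angle = 20.4°/2 = 10.2°.
Swath width ≈ 2h·tan(θ/2) = 2 × 1090 × tan(10.2°) = 392.2 km.

392 km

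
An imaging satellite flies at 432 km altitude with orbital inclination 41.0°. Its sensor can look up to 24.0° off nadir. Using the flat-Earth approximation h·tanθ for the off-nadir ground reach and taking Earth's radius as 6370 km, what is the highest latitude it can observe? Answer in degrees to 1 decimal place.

For a prograde orbit the ground track reaches latitude ±i = ±41.0°.
Sensor half-swath on the ground ≈ 432·tan(24.0°) = 192 km = 1.73° of latitude.
Maximum observable latitude ≈ 41.0 + 1.73 = 42.7°.

42.7°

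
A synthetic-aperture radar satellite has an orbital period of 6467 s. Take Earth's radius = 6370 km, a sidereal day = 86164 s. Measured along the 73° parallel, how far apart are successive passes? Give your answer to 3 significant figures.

878 km

Node shift per orbit = (6467.0/86164) × 360° = 27.02°.
Equatorial spacing = 27.02 × 111.2 km/° = 3004 km.
At 73° latitude, spacing = 3004 × cos(73°) = 878 km.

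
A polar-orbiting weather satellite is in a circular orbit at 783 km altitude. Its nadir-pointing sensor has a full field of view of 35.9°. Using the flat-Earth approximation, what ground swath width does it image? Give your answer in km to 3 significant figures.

507 km

Half-angle = 35.9°/2 = 17.95°.
Swath width ≈ 2h·tan(θ/2) = 2 × 783 × tan(17.95°) = 507.3 km.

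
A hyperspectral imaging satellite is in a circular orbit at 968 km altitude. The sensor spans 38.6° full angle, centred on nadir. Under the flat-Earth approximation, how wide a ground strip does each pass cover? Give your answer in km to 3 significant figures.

Half-angle = 38.6°/2 = 19.3°.
Swath width ≈ 2h·tan(θ/2) = 2 × 968 × tan(19.3°) = 678.0 km.

678 km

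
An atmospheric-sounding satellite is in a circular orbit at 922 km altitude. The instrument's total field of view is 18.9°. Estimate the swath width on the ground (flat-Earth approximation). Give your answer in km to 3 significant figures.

Half-angle = 18.9°/2 = 9.45°.
Swath width ≈ 2h·tan(θ/2) = 2 × 922 × tan(9.45°) = 306.9 km.

307 km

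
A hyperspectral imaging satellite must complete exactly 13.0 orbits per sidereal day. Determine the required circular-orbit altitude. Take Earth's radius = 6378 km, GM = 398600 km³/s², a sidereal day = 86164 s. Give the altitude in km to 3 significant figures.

Required period T = 86164 / 13.0 = 6628.0 s.
From T = 2π√(a³/μ): a = (μ T²/4π²)^(1/3) = (398600 × 6628.0² / 4π²)^(1/3) = 7626 km.
Altitude h = a − R = 7626 − 6378 = 1248 km.

1250 km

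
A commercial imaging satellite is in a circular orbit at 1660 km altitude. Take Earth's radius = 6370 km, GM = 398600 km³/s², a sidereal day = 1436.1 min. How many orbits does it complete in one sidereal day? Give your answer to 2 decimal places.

12.03

Semi-major axis a = 6370 + 1660 = 8030 km. Period T = 2π√(a³/μ) = 2π√(8030³/398600) = 7161.2 s = 119.35 min.
Orbits per sidereal day = 86166 / 7161.2 = 12.032.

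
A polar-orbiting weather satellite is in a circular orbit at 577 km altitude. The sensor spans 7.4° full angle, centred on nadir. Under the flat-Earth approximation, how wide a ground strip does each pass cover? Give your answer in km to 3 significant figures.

Half-angle = 7.4°/2 = 3.7°.
Swath width ≈ 2h·tan(θ/2) = 2 × 577 × tan(3.7°) = 74.6 km.

74.6 km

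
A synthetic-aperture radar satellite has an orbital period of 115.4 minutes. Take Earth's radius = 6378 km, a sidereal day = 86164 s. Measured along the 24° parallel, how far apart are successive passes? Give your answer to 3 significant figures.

2940 km

T = 115.4 min = 6924.0 s.
Node shift per orbit = (6924.0/86164) × 360° = 28.93°.
Equatorial spacing = 28.93 × 111.3 km/° = 3220 km.
At 24° latitude, spacing = 3220 × cos(24°) = 2942 km.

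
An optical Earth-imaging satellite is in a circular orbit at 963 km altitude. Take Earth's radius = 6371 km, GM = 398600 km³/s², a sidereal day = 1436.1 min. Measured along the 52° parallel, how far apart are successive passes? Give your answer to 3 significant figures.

Semi-major axis a = 6371 + 963 = 7334 km. Period T = 2π√(a³/μ) = 2π√(7334³/398600) = 6250.6 s = 104.18 min.
Node shift per orbit = (6250.6/86166) × 360° = 26.11°.
Equatorial spacing = 26.11 × 111.2 km/° = 2904 km.
At 52° latitude, spacing = 2904 × cos(52°) = 1788 km.

1790 km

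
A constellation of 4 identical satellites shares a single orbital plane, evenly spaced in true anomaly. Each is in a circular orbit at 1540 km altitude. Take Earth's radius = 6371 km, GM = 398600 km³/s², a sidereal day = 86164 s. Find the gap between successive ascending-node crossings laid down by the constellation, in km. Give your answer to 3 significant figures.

Semi-major axis a = 6371 + 1540 = 7911 km. Period T = 2π√(a³/μ) = 2π√(7911³/398600) = 7002.6 s = 116.71 min.
Single-satellite node shift = (7002.6/86164) × 360° = 29.26°.
With 4 satellites evenly phased, successive equator crossings are 29.26/4 = 7.314° apart.
That is 7.314 × 111.2 = 813 km at the equator.

813 km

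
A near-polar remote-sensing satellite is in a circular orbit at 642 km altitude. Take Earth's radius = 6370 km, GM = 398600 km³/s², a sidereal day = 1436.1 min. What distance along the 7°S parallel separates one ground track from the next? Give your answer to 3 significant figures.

Semi-major axis a = 6370 + 642 = 7012 km. Period T = 2π√(a³/μ) = 2π√(7012³/398600) = 5843.5 s = 97.39 min.
Node shift per orbit = (5843.5/86166) × 360° = 24.41°.
Equatorial spacing = 24.41 × 111.2 km/° = 2714 km.
At 7° latitude, spacing = 2714 × cos(7°) = 2694 km.

2690 km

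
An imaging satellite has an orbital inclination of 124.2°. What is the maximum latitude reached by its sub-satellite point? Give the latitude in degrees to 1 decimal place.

Retrograde orbit: the ground track reaches ±(180° − i) = ±(180 − 124.2) = ±55.8°.

55.8°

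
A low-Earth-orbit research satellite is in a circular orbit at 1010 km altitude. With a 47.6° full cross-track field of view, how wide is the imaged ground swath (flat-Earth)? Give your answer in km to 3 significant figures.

Half-angle = 47.6°/2 = 23.8°.
Swath width ≈ 2h·tan(θ/2) = 2 × 1010 × tan(23.8°) = 890.9 km.

891 km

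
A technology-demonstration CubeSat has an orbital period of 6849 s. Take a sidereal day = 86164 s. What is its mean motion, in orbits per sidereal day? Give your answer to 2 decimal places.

Orbits per sidereal day = 86164 / 6849.0 = 12.581.

12.58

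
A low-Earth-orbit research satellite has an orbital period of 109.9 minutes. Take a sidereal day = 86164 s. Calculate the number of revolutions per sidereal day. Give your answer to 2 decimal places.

13.07

T = 109.9 min = 6594.0 s.
Orbits per sidereal day = 86164 / 6594.0 = 13.067.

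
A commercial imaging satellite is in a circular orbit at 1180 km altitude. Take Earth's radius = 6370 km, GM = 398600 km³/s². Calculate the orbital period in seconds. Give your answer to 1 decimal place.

6528.8 seconds

Semi-major axis a = 6370 + 1180 = 7550 km. Period T = 2π√(a³/μ) = 2π√(7550³/398600) = 6528.8 s = 108.81 min.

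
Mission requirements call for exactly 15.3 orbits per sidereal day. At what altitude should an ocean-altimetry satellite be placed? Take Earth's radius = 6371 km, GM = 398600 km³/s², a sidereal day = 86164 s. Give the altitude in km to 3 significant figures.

470 km

Required period T = 86164 / 15.3 = 5631.6 s.
From T = 2π√(a³/μ): a = (μ T²/4π²)^(1/3) = (398600 × 5631.6² / 4π²)^(1/3) = 6841 km.
Altitude h = a − R = 6841 − 6371 = 470 km.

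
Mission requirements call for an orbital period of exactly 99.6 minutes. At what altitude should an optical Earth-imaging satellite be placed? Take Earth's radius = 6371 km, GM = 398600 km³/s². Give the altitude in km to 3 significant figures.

747 km

T = 99.6 min = 5976.0 s.
From T = 2π√(a³/μ): a = (μ T²/4π²)^(1/3) = (398600 × 5976.0² / 4π²)^(1/3) = 7118 km.
Altitude h = a − R = 7118 − 6371 = 747 km.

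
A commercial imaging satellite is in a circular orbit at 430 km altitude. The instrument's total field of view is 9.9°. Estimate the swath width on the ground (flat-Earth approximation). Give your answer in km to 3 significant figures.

74.5 km

Half-angle = 9.9°/2 = 4.95°.
Swath width ≈ 2h·tan(θ/2) = 2 × 430 × tan(4.95°) = 74.5 km.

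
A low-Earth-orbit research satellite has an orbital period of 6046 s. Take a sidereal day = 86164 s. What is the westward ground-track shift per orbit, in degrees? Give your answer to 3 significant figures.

During one orbit Earth rotates (6046.0 / 86164) × 360° = 25.26°.

25.3°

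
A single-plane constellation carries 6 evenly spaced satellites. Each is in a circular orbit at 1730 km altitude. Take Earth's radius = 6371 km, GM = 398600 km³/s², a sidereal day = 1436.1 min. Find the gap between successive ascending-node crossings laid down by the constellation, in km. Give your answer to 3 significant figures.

562 km

Semi-major axis a = 6371 + 1730 = 8101 km. Period T = 2π√(a³/μ) = 2π√(8101³/398600) = 7256.4 s = 120.94 min.
Single-satellite node shift = (7256.4/86166) × 360° = 30.32°.
With 6 satellites evenly phased, successive equator crossings are 30.32/6 = 5.053° apart.
That is 5.053 × 111.2 = 562 km at the equator.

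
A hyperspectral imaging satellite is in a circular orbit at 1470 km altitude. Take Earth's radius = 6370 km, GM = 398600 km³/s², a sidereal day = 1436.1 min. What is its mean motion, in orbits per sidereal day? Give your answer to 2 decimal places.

Semi-major axis a = 6370 + 1470 = 7840 km. Period T = 2π√(a³/μ) = 2π√(7840³/398600) = 6908.5 s = 115.14 min.
Orbits per sidereal day = 86166 / 6908.5 = 12.472.

12.47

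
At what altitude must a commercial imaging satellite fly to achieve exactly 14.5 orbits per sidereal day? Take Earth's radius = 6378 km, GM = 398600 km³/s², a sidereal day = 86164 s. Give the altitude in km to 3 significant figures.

Required period T = 86164 / 14.5 = 5942.3 s.
From T = 2π√(a³/μ): a = (μ T²/4π²)^(1/3) = (398600 × 5942.3² / 4π²)^(1/3) = 7091 km.
Altitude h = a − R = 7091 − 6378 = 713 km.

713 km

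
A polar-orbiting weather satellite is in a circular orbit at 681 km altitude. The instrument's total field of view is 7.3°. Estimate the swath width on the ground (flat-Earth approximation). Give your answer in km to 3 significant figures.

Half-angle = 7.3°/2 = 3.65°.
Swath width ≈ 2h·tan(θ/2) = 2 × 681 × tan(3.65°) = 86.9 km.

86.9 km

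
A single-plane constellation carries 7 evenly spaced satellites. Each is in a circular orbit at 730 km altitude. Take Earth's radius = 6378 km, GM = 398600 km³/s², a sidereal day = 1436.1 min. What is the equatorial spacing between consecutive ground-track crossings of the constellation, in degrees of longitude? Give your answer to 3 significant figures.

Semi-major axis a = 6378 + 730 = 7108 km. Period T = 2π√(a³/μ) = 2π√(7108³/398600) = 5963.9 s = 99.40 min.
Single-satellite node shift = (5963.9/86166) × 360° = 24.92°.
With 7 satellites evenly phased, successive equator crossings are 24.92/7 = 3.560° apart.

3.56°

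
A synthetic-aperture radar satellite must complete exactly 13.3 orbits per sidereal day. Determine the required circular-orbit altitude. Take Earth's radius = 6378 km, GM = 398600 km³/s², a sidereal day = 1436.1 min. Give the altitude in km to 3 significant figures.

1130 km

Required period T = 86166 / 13.3 = 6478.6 s.
From T = 2π√(a³/μ): a = (μ T²/4π²)^(1/3) = (398600 × 6478.6² / 4π²)^(1/3) = 7511 km.
Altitude h = a − R = 7511 − 6378 = 1133 km.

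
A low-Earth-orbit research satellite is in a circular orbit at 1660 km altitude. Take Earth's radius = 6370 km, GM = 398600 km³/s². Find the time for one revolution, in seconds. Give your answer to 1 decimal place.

Semi-major axis a = 6370 + 1660 = 8030 km. Period T = 2π√(a³/μ) = 2π√(8030³/398600) = 7161.2 s = 119.35 min.

7161.2 seconds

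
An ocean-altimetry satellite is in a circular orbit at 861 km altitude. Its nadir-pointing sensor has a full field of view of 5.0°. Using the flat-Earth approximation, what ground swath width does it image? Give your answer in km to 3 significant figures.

75.2 km

Half-angle = 5.0°/2 = 2.5°.
Swath width ≈ 2h·tan(θ/2) = 2 × 861 × tan(2.5°) = 75.2 km.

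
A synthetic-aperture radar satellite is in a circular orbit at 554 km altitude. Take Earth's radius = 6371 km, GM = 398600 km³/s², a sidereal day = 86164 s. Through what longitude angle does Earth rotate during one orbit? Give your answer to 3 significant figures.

Semi-major axis a = 6371 + 554 = 6925 km. Period T = 2π√(a³/μ) = 2π√(6925³/398600) = 5735.1 s = 95.58 min.
During one orbit Earth rotates (5735.1 / 86164) × 360° = 23.96°.

24.0°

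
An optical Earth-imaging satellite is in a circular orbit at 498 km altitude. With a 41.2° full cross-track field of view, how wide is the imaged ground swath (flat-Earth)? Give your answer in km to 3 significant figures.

Half-angle = 41.2°/2 = 20.6°.
Swath width ≈ 2h·tan(θ/2) = 2 × 498 × tan(20.6°) = 374.4 km.

374 km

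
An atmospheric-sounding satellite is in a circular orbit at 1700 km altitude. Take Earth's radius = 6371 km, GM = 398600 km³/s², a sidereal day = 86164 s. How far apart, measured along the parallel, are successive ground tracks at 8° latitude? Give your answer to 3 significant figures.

3320 km

Semi-major axis a = 6371 + 1700 = 8071 km. Period T = 2π√(a³/μ) = 2π√(8071³/398600) = 7216.1 s = 120.27 min.
Node shift per orbit = (7216.1/86164) × 360° = 30.15°.
Equatorial spacing = 30.15 × 111.2 km/° = 3352 km.
At 8° latitude, spacing = 3352 × cos(8°) = 3320 km.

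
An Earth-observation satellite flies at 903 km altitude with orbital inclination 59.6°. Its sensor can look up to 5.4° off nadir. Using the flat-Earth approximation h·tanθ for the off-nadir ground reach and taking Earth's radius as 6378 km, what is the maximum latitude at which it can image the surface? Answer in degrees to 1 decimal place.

For a prograde orbit the ground track reaches latitude ±i = ±59.6°.
Sensor half-swath on the ground ≈ 903·tan(5.4°) = 85 km = 0.77° of latitude.
Maximum observable latitude ≈ 59.6 + 0.77 = 60.4°.

60.4°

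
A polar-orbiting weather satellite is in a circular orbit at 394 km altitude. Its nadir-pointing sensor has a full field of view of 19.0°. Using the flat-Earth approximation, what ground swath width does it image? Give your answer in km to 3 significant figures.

132 km

Half-angle = 19.0°/2 = 9.5°.
Swath width ≈ 2h·tan(θ/2) = 2 × 394 × tan(9.5°) = 131.9 km.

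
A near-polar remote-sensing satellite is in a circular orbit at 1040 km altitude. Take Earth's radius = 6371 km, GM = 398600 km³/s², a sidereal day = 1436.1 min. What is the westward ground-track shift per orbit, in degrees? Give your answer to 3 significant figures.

Semi-major axis a = 6371 + 1040 = 7411 km. Period T = 2π√(a³/μ) = 2π√(7411³/398600) = 6349.3 s = 105.82 min.
During one orbit Earth rotates (6349.3 / 86166) × 360° = 26.53°.

26.5°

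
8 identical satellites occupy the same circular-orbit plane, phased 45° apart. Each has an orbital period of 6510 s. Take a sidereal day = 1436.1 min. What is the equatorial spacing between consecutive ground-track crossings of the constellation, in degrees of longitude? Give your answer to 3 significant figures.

3.40°

Single-satellite node shift = (6510.0/86166) × 360° = 27.20°.
With 8 satellites evenly phased, successive equator crossings are 27.20/8 = 3.400° apart.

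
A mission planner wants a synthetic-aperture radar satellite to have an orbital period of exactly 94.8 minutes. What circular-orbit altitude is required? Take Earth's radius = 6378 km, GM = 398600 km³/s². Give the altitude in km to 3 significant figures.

509 km

T = 94.8 min = 5688.0 s.
From T = 2π√(a³/μ): a = (μ T²/4π²)^(1/3) = (398600 × 5688.0² / 4π²)^(1/3) = 6887 km.
Altitude h = a − R = 6887 − 6378 = 509 km.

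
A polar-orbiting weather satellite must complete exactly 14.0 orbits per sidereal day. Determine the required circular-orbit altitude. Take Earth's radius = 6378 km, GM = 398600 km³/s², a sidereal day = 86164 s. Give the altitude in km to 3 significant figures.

881 km

Required period T = 86164 / 14.0 = 6154.6 s.
From T = 2π√(a³/μ): a = (μ T²/4π²)^(1/3) = (398600 × 6154.6² / 4π²)^(1/3) = 7259 km.
Altitude h = a − R = 7259 − 6378 = 881 km.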